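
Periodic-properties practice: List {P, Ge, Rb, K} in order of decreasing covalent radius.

Rb > K > Ge > P

P is in period 3, group 15; K is in period 4, group 1; Ge is in period 4, group 14; Rb is in period 5, group 1.
Moving right in a period, electrons are added to the same shell under a stronger nuclear pull, so atoms get smaller; moving down, a new shell is opened and atoms get larger.
These span different periods and groups, so the two trends combine.
Ge > P: both effects reinforce here, so Ge is clearly the larger of the two.
K > Ge: K lies to the left of Ge in period 4, so the across-period effect alone puts K larger.
Rb > K: Rb sits below K in group 1, so the down-group effect alone puts Rb larger.
Approximate values (pm): P 111, K 196, Ge 121, Rb 210.
So from largest to smallest: Rb > K > Ge > P.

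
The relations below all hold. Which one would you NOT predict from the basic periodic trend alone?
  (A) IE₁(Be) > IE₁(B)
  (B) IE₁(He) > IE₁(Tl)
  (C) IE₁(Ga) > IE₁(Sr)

(A)

The general trend: IE₁ increases across a period and decreases down a group.
(A) Be (period 2, group 2) vs B (period 2, group 13): the stated order contradicts the simple trend.
(B) He (period 1, group 18) vs Tl (period 6, group 13): the stated order agrees with the simple trend.
(C) Ga (period 4, group 13) vs Sr (period 5, group 2): the stated order agrees with the simple trend.
The exception is (A): removing B's lone 2p electron is easier than breaking Be's filled 2s².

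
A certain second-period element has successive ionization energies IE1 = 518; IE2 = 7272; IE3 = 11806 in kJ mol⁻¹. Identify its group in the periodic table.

Look for the largest jump between consecutive ionization energies: IE2/IE1 ≈ 14.0, far larger than any earlier ratio.
That jump marks the point where a core electron is being removed. So the atom has 1 valence electron.
A main-group element with 1 valence electron is in group 1.

Group 1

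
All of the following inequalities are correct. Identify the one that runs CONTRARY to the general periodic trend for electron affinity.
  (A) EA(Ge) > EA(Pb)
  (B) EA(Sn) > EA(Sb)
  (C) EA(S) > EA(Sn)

(B)

The general trend: electron affinity increases across a period and decreases down a group.
(A) Ge (period 4, group 14) vs Pb (period 6, group 14): the stated order agrees with the simple trend.
(B) Sn (period 5, group 14) vs Sb (period 5, group 15): the stated order contradicts the simple trend.
(C) S (period 3, group 16) vs Sn (period 5, group 14): the stated order agrees with the simple trend.
The exception is (B): adding an electron to Sb's half-filled 5p³ is unfavourable, so Sn has the more exothermic EA.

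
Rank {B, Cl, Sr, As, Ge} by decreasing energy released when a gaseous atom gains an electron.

Cl > Ge > As > B > Sr

B is in period 2, group 13; Cl is in period 3, group 17; Ge is in period 4, group 14; As is in period 4, group 15; Sr is in period 5, group 2.
Adding an electron releases more energy for atoms nearer the top right (short of the noble gases).
Neither a single period nor a single group — weigh both effects.
B > Sr: relative to Sr, both the across-period and down-group shifts push B's electron affinity up.
As > B: period and group pull opposite ways; the across-period shift dominates (78 vs 27 kJ/mol).
Ge > As: this pair runs against the simple trend — see the exception note.
Cl > Ge: relative to Ge, both the across-period and down-group shifts push Cl's electron affinity up.
Note the exception: Ge has a higher electron affinity than As, contrary to the simple trend — adding an electron to As's half-filled 4p³ is unfavourable, so Ge (4p²) has the more exothermic EA.
Approximate values (kJ/mol): B 27, Cl 349, Ge 119, As 78, Sr 5.
So from highest to lowest: Cl > Ge > As > B > Sr.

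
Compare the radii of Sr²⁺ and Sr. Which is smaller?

Sr²⁺

Forming Sr²⁺ removes 2 electrons from Sr. Fewer electrons for the same nuclear charge means less shielding and a higher Z_eff on the remaining electrons, and for main-group metals the entire outer shell is lost.
A cation is smaller than its parent atom: Sr²⁺ < Sr.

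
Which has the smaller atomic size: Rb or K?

Across a period the added protons contract the valence shell; down a group each new principal shell makes the atom larger.
All are in group 1, so atomic radius increases down the group.
So K has the smaller atomic size (K < Rb).

K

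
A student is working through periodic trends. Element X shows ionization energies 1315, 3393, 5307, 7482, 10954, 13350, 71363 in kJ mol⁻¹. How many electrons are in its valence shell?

6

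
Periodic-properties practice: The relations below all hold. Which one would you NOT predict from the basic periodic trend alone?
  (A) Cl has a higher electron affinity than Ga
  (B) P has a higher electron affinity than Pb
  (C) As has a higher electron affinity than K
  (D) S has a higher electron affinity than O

The general trend: electron affinity increases across a period and decreases down a group.
(A) Cl (period 3, group 17) vs Ga (period 4, group 13): the stated order agrees with the simple trend.
(B) P (period 3, group 15) vs Pb (period 6, group 14): the stated order agrees with the simple trend.
(C) As (period 4, group 15) vs K (period 4, group 1): the stated order agrees with the simple trend.
(D) S (period 3, group 16) vs O (period 2, group 16): the stated order contradicts the simple trend.
The exception is (D): the compact 2p subshell of O repels the added electron more than S's larger 3p does.

(D)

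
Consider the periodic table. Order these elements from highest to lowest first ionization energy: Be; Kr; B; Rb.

Kr, Be, B, Rb

Removing the outermost electron gets harder across a period and easier down a group.
These span different periods and groups, so the two trends combine.
B > Rb: relative to Rb, both the across-period and down-group shifts push B's first ionization energy up.
Be > B: this pair runs against the simple trend — see the exception note.
Kr > Be: period and group pull opposite ways; the across-period shift dominates (1351 vs 900 kJ/mol).
Note the exception: Be has a higher first ionization energy than B, contrary to the simple trend — removing B's lone 2p electron is easier than breaking Be's filled 2s².
For reference (kJ/mol): Be 900, B 801, Kr 1351, Rb 403.
So from highest to lowest: Kr > Be > B > Rb.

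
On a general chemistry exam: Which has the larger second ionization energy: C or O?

The second ionization energy removes an electron from the +1 ion. For each element: C⁺ still has 3 valence electrons; O⁺ still has 5 valence electrons.
All are still removing valence electrons, so compare the +1 ions as you would atoms: IE_2 generally rises across a period (higher Z_eff) and falls down a group (larger shell), subject to the usual subshell exceptions.
Valence configurations: C⁺ [He]2s²2p¹, O⁺ [He]2s²2p³.
The numbers (kJ/mol): C 2353, O 3388.
Hence IE_2: C < O.

O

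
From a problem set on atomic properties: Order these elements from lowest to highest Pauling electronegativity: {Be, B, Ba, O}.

Ba, Be, B, O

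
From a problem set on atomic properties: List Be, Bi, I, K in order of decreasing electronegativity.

I > Bi > Be > K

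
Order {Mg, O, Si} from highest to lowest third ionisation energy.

Consider each +2 ion: Mg²⁺ is the bare [Ne] core; O²⁺ still has 4 valence electrons; Si²⁺ still has 2 valence electrons.
Pulling an electron out of a noble-gas core costs far more than removing a remaining valence electron, so Mg sits at the high end of IE_3.
Valence configurations: O²⁺ [He]2s²2p², Si²⁺ [Ne]3s².
Approximate IE_3 values (kJ/mol): Mg 7733, O 5300, Si 3232.
Hence IE_3: Si < O < Mg.

Mg > O > Si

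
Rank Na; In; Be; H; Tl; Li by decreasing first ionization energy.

H is in period 1, group 1; Li is in period 2, group 1; Be is in period 2, group 2; Na is in period 3, group 1; In is in period 5, group 13; Tl is in period 6, group 13.
Removing the outermost electron gets harder across a period and easier down a group.
Neither a single period nor a single group — weigh both effects.
Li > Na: Li sits above Na in group 1, so the down-group effect alone puts Li higher.
In > Li: period and group pull opposite ways; the across-period shift dominates (558 vs 520 kJ/mol).
Tl > In: this pair runs against the simple trend — see the exception note.
Be > Tl: period and group pull opposite ways; the down-group shift dominates (900 vs 589 kJ/mol).
H > Be: the two effects oppose for this pair; the down-group effect wins (1312 vs 900 kJ/mol).
Note the exception: Tl has a higher first ionization energy than In, contrary to the simple trend — relativistic 6s stabilisation and poor 4f/5d shielding distort the trend for the heavy p-block elements.
Approximate values (kJ/mol): H 1312, Li 520, Be 900, Na 496, In 558, Tl 589.
So from highest to lowest: H > Be > Tl > In > Li > Na.

H > Be > Tl > In > Li > Na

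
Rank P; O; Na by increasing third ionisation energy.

The third ionization energy removes an electron from the +2 ion. For each element: P²⁺ still has 3 valence electrons; O²⁺ still has 4 valence electrons; Na²⁺ is already 1 electron into the core.
Pulling an electron out of a noble-gas core costs far more than removing a remaining valence electron, so Na sits at the high end of IE_3.
Valence configurations: P²⁺ [Ne]3s²3p¹, O²⁺ [He]2s²2p².
Tabulated IE_3 (kJ/mol): P 2914, O 5300, Na 6910.
Putting it together, IE_3: P < O < Na.

P < O < Na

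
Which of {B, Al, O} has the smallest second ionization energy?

Al

Consider each +1 ion: B⁺ still has 2 valence electrons; Al⁺ still has 2 valence electrons; O⁺ still has 5 valence electrons.
All are still removing valence electrons, so compare the +1 ions as you would atoms: IE_2 generally rises across a period (higher Z_eff) and falls down a group (larger shell), subject to the usual subshell exceptions.
Valence configurations: B⁺ [He]2s², Al⁺ [Ne]3s², O⁺ [He]2s²2p³.
The numbers (kJ/mol): B 2427, Al 1817, O 3388.
Overall IE_2 order: Al < B < O.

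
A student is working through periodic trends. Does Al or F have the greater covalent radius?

Across a period the added protons contract the valence shell; down a group each new principal shell makes the atom larger.
Here both period and group differ, so the two effects have to be weighed against each other.
Al > F: both effects reinforce here, so Al is clearly the larger of the two.
Tabulated atomic radius (pm): F 64, Al 126.
So Al has the greater covalent radius (Al > F).

Al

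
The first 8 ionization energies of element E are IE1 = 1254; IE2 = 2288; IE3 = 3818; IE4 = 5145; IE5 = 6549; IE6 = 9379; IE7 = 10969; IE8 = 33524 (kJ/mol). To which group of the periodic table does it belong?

Look for the largest jump between consecutive ionization energies: IE8/IE7 ≈ 3.1, far larger than any earlier ratio.
That jump marks the point where a core electron is being removed. So the atom has 7 valence electrons.
A main-group element with 7 valence electrons is in group 17.

Group 17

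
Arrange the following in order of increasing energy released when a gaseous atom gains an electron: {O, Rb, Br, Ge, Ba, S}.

Electron affinity generally becomes more exothermic across a period toward the halogens and less exothermic down a group.
Neither a single period nor a single group — weigh both effects.
Rb > Ba: the two effects oppose for this pair; the down-group effect wins (47 vs 14 kJ/mol).
Ge > Rb: both effects reinforce here, so Ge is clearly the higher of the two.
O > Ge: both effects reinforce here, so O is clearly the higher of the two.
S > O: this pair runs against the simple trend — see the exception note.
Br > S: period and group pull opposite ways; the across-period shift dominates (325 vs 200 kJ/mol).
Note the exception: S has a higher electron affinity than O, contrary to the simple trend — the compact 2p subshell of O repels the added electron more than S's larger 3p does.
Approximate values (kJ/mol): O 141, S 200, Ge 119, Br 325, Rb 47, Ba 14.
So from lowest to highest: Ba < Rb < Ge < O < S < Br.

Ba < Rb < Ge < O < S < Br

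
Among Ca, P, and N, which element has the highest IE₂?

N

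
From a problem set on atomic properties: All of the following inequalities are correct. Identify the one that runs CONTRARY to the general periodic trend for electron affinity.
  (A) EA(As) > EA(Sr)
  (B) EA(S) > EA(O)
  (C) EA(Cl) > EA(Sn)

(B)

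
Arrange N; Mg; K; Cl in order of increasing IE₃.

IE_3 is the cost of taking one more electron from the +2 cation: N²⁺ still has 3 valence electrons; Mg²⁺ is the bare [Ne] core; K²⁺ is already 1 electron into the core; Cl²⁺ still has 5 valence electrons.
Usually core removal costs more than valence removal, but here the competition is close: a tightly held n=2 valence electron can cost more to remove than an n=3 core electron, so the actual values have to decide it.
Valence configurations: N²⁺ [He]2s²2p¹, Cl²⁺ [Ne]3s²3p³.
Tabulated IE_3 (kJ/mol): N 4578, Mg 7733, K 4420, Cl 3822.
Overall IE_3 order: Cl < K < N < Mg.

Cl < K < N < Mg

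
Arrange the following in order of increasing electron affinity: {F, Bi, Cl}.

Bi < F < Cl

F is in period 2, group 17; Cl is in period 3, group 17; Bi is in period 6, group 15.
EA tends to increase across a period and decrease down a group, though the pattern is less regular than for IE or radius.
Here both period and group differ, so the two effects have to be weighed against each other.
F > Bi: relative to Bi, both the across-period and down-group shifts push F's electron affinity up.
Cl > F: this pair runs against the simple trend — see the exception note.
Note the exception: Cl has a higher electron affinity than F, contrary to the simple trend — F's small 2p subshell makes the incoming electron feel strong e⁻–e⁻ repulsion, so Cl actually releases more energy on gaining an electron.
Approximate values (kJ/mol): F 328, Cl 349, Bi 91.
So from lowest to highest: Bi < F < Cl.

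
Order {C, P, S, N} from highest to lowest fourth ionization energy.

N, C, P, S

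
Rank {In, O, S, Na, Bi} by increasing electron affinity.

O is in period 2, group 16; Na is in period 3, group 1; S is in period 3, group 16; In is in period 5, group 13; Bi is in period 6, group 15.
Electron affinity generally becomes more exothermic across a period toward the halogens and less exothermic down a group.
Neither a single period nor a single group — weigh both effects.
Na > In: the two effects oppose for this pair; the down-group effect wins (53 vs 29 kJ/mol).
Bi > Na: period and group pull opposite ways; the across-period shift dominates (91 vs 53 kJ/mol).
O > Bi: relative to Bi, both the across-period and down-group shifts push O's electron affinity up.
S > O: this pair runs against the simple trend — see the exception note.
Note the exception: S has a higher electron affinity than O, contrary to the simple trend — the compact 2p subshell of O repels the added electron more than S's larger 3p does.
For reference (kJ/mol): O 141, Na 53, S 200, In 29, Bi 91.
So from lowest to highest: In < Na < Bi < O < S.

In < Na < Bi < O < S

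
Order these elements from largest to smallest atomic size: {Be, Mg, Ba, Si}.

Moving right in a period, electrons are added to the same shell under a stronger nuclear pull, so atoms get smaller; moving down, a new shell is opened and atoms get larger.
These span different periods and groups, so the two trends combine.
Si > Be: the two effects oppose for this pair; the down-group effect wins (116 vs 102 pm).
Mg > Si: both are in period 3; the period trend gives Mg the larger value.
Ba > Mg: they share group 2; the group trend gives Ba the larger value.
Approximate values (pm): Be 102, Mg 139, Si 116, Ba 196.
So from largest to smallest: Ba > Mg > Si > Be.

Ba > Mg > Si > Be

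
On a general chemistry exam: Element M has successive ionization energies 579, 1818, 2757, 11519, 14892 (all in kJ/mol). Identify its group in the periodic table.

Group 13

Look for the largest jump between consecutive ionization energies: IE4/IE3 ≈ 4.2, far larger than any earlier ratio.
That jump marks the point where a core electron is being removed. So the atom has 3 valence electrons.
A main-group element with 3 valence electrons is in group 13.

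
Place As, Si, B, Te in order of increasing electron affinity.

B, As, Si, Te

B is in period 2, group 13; Si is in period 3, group 14; As is in period 4, group 15; Te is in period 5, group 16.
Adding an electron releases more energy for atoms nearer the top right (short of the noble gases).
These sit on a diagonal, where the across-period and down-group effects partly cancel.
As > B: period and group pull opposite ways; the across-period shift dominates (78 vs 27 kJ/mol).
Si > As: period and group pull opposite ways; the down-group shift dominates (134 vs 78 kJ/mol).
Te > Si: period and group pull opposite ways; the across-period shift dominates (190 vs 134 kJ/mol).
For reference (kJ/mol): B 27, Si 134, As 78, Te 190.
So from lowest to highest: B < As < Si < Te.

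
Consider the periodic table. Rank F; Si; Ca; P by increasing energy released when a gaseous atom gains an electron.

Ca < P < Si < F

F is in period 2, group 17; Si is in period 3, group 14; P is in period 3, group 15; Ca is in period 4, group 2.
EA tends to increase across a period and decrease down a group, though the pattern is less regular than for IE or radius.
Neither a single period nor a single group — weigh both effects.
P > Ca: relative to Ca, both the across-period and down-group shifts push P's electron affinity up.
Si > P: this pair runs against the simple trend — see the exception note.
F > Si: both effects reinforce here, so F is clearly the higher of the two.
Note the exception: Si has a higher electron affinity than P, contrary to the simple trend — adding an electron to P's half-filled 3p³ is unfavourable, so Si (3p²) has the more exothermic EA.
For reference (kJ/mol): F 328, Si 134, P 72, Ca 2.
So from lowest to highest: Ca < P < Si < F.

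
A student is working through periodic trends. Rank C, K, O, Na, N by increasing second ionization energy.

The second ionization energy removes an electron from the +1 ion. For each element: C⁺ still has 3 valence electrons; K⁺ is the bare [Ar] core; O⁺ still has 5 valence electrons; Na⁺ is the bare [Ne] core; N⁺ still has 4 valence electrons.
Usually core removal costs more than valence removal, but here the competition is close: a tightly held n=2 valence electron can cost more to remove than an n=3 core electron, so the actual values have to decide it.
Valence configurations: C⁺ [He]2s²2p¹, O⁺ [He]2s²2p³, N⁺ [He]2s²2p².
The numbers (kJ/mol): C 2353, K 3052, O 3388, Na 4562, N 2856.
Overall IE_2 order: C < N < K < O < Na.

C < N < K < O < Na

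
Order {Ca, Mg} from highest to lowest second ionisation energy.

Mg, Ca

IE_2 is the cost of taking one more electron from the +1 cation: Ca⁺ still has 1 valence electron; Mg⁺ still has 1 valence electron.
All are still removing valence electrons, so compare the +1 ions as you would atoms: IE_2 generally rises across a period (higher Z_eff) and falls down a group (larger shell), subject to the usual subshell exceptions.
Valence configurations: Ca⁺ [Ar]4s¹, Mg⁺ [Ne]3s¹.
The numbers (kJ/mol): Ca 1145, Mg 1451.
So the second ionization energies run Ca < Mg.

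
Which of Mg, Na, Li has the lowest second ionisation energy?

After 1 electron has been removed, what remains? Mg⁺ still has 1 valence electron; Na⁺ is the bare [Ne] core; Li⁺ is the bare [He] core.
Breaking into a closed-shell core is much more expensive than removing a leftover valence electron — Na and Li have the largest IE_2 here.
Approximate IE_2 values (kJ/mol): Mg 1451, Na 4562, Li 7298.
Hence IE_2: Mg < Na < Li.

Mg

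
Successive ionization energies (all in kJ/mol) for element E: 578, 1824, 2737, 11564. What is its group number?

Group 13

Look for the largest jump between consecutive ionization energies: IE4/IE3 ≈ 4.2, far larger than any earlier ratio.
That jump marks the point where a core electron is being removed. So the atom has 3 valence electrons.
A main-group element with 3 valence electrons is in group 13.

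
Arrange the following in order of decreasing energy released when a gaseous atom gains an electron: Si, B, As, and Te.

EA tends to increase across a period and decrease down a group, though the pattern is less regular than for IE or radius.
A diagonal step moves right (one effect) and down (the opposite effect) at once.
As > B: the two effects oppose for this pair; the across-period effect wins (78 vs 27 kJ/mol).
Si > As: period and group pull opposite ways; the down-group shift dominates (134 vs 78 kJ/mol).
Te > Si: period and group pull opposite ways; the across-period shift dominates (190 vs 134 kJ/mol).
For reference (kJ/mol): B 27, Si 134, As 78, Te 190.
So from highest to lowest: Te > Si > As > B.

Te, Si, As, B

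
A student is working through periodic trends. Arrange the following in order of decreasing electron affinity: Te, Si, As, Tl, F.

F is in period 2, group 17; Si is in period 3, group 14; As is in period 4, group 15; Te is in period 5, group 16; Tl is in period 6, group 13.
Atoms with high Z_eff and room in the valence shell (especially the halogens) have the most exothermic electron affinities.
Here both period and group differ, so the two effects have to be weighed against each other.
As > Tl: both effects reinforce here, so As is clearly the higher of the two.
Si > As: period and group pull opposite ways; the down-group shift dominates (134 vs 78 kJ/mol).
Te > Si: period and group pull opposite ways; the across-period shift dominates (190 vs 134 kJ/mol).
F > Te: both effects reinforce here, so F is clearly the higher of the two.
Tabulated electron affinity (kJ/mol): F 328, Si 134, As 78, Te 190, Tl 19.
So from highest to lowest: F > Te > Si > As > Tl.

F > Te > Si > As > Tl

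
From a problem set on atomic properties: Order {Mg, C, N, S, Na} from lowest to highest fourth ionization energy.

IE_4 is the cost of taking one more electron from the +3 cation: Mg³⁺ is already 1 electron into the core; C³⁺ still has 1 valence electron; N³⁺ still has 2 valence electrons; S³⁺ still has 3 valence electrons; Na³⁺ is already 2 electrons into the core.
Core electrons are held far more tightly than valence electrons, so Na and Mg top the IE_4 order.
Valence configurations: C³⁺ [He]2s¹, N³⁺ [He]2s², S³⁺ [Ne]3s²3p¹.
Approximate IE_4 values (kJ/mol): Mg 10543, C 6223, N 7475, S 4556, Na 9543.
Hence IE_4: S < C < N < Na < Mg.

S, C, N, Na, Mg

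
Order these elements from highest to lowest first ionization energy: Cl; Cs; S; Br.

Across a period the outer electron is held more tightly (higher IE₁); down a group it sits in a higher shell, more shielded, and comes off more easily.
Here both period and group differ, so the two effects have to be weighed against each other.
S > Cs: relative to Cs, both the across-period and down-group shifts push S's first ionization energy up.
Br > S: period and group pull opposite ways; the across-period shift dominates (1140 vs 1000 kJ/mol).
Cl > Br: they share group 17; the group trend gives Cl the larger value.
Tabulated first ionization energy (kJ/mol): S 1000, Cl 1251, Br 1140, Cs 376.
So from highest to lowest: Cl > Br > S > Cs.

Cl > Br > S > Cs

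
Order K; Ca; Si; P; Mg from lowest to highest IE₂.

Ca < Mg < Si < P < K

Consider each +1 ion: K⁺ is the bare [Ar] core; Ca⁺ still has 1 valence electron; Si⁺ still has 3 valence electrons; P⁺ still has 4 valence electrons; Mg⁺ still has 1 valence electron.
Pulling an electron out of a noble-gas core costs far more than removing a remaining valence electron, so K sits at the high end of IE_2.
Valence configurations: Ca⁺ [Ar]4s¹, Si⁺ [Ne]3s²3p¹, P⁺ [Ne]3s²3p², Mg⁺ [Ne]3s¹.
The numbers (kJ/mol): K 3052, Ca 1145, Si 1577, P 1907, Mg 1451.
Overall IE_2 order: Ca < Mg < Si < P < K.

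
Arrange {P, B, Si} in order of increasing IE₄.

Si < P < B

The fourth ionization energy removes an electron from the +3 ion. For each element: P³⁺ still has 2 valence electrons; B³⁺ is the bare [He] core; Si³⁺ still has 1 valence electron.
Pulling an electron out of a noble-gas core costs far more than removing a remaining valence electron, so B sits at the high end of IE_4.
Valence configurations: P³⁺ [Ne]3s², Si³⁺ [Ne]3s¹.
The numbers (kJ/mol): P 4964, B 25026, Si 4356.
Hence IE_4: Si < P < B.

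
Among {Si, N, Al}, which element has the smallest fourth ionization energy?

Si

IE_4 is the cost of taking one more electron from the +3 cation: Si³⁺ still has 1 valence electron; N³⁺ still has 2 valence electrons; Al³⁺ is the bare [Ne] core.
Pulling an electron out of a noble-gas core costs far more than removing a remaining valence electron, so Al sits at the high end of IE_4.
Valence configurations: Si³⁺ [Ne]3s¹, N³⁺ [He]2s².
The numbers (kJ/mol): Si 4356, N 7475, Al 11577.
Hence IE_4: Si < N < Al.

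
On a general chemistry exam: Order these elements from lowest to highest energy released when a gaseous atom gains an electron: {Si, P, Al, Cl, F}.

Al < P < Si < F < Cl

F is in period 2, group 17; Al is in period 3, group 13; Si is in period 3, group 14; P is in period 3, group 15; Cl is in period 3, group 17.
Atoms with high Z_eff and room in the valence shell (especially the halogens) have the most exothermic electron affinities.
Neither a single period nor a single group — weigh both effects.
P > Al: P lies to the right of Al in period 3, so the across-period effect alone puts P higher.
Si > P: this pair runs against the simple trend — see the exception note.
F > Si: relative to Si, both the across-period and down-group shifts push F's electron affinity up.
Cl > F: this pair runs against the simple trend — see the exception note.
Note the exception: Si has a higher electron affinity than P, contrary to the simple trend — adding an electron to P's half-filled 3p³ is unfavourable, so Si (3p²) has the more exothermic EA.
Note the exception: Cl has a higher electron affinity than F, contrary to the simple trend — F's small 2p subshell makes the incoming electron feel strong e⁻–e⁻ repulsion, so Cl actually releases more energy on gaining an electron.
Tabulated electron affinity (kJ/mol): F 328, Al 42, Si 134, P 72, Cl 349.
So from lowest to highest: Al < P < Si < F < Cl.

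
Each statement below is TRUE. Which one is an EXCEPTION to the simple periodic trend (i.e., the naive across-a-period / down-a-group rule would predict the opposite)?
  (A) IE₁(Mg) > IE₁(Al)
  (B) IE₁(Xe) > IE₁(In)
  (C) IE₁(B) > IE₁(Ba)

(A)

The general trend: first ionisation energy increases across a period and decreases down a group.
(A) Mg (period 3, group 2) vs Al (period 3, group 13): the stated order contradicts the simple trend.
(B) Xe (period 5, group 18) vs In (period 5, group 13): the stated order agrees with the simple trend.
(C) B (period 2, group 13) vs Ba (period 6, group 2): the stated order agrees with the simple trend.
The exception is (A): Al's single 3p electron is easier to remove than one from Mg's filled 3s².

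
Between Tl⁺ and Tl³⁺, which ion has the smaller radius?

Tl³⁺

Both ions have Z = 81 protons, but Tl³⁺ has lost more electrons, so its remaining electrons feel a larger effective nuclear charge per electron and are pulled in more tightly.
Higher positive charge → smaller ion, so Tl⁺ > Tl³⁺.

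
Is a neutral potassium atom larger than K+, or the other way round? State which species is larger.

K

Forming K+ removes 1 electron from K. Fewer electrons for the same nuclear charge means less shielding and a higher Z_eff on the remaining electrons, and for main-group metals the entire outer shell is lost.
A cation is smaller than its parent atom: K+ < K.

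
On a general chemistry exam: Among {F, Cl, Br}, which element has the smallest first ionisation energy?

Removing the outermost electron gets harder across a period and easier down a group.
All are in group 17, so first ionization energy increases up the group.
The smallest first ionisation energy among these belongs to Br.

Br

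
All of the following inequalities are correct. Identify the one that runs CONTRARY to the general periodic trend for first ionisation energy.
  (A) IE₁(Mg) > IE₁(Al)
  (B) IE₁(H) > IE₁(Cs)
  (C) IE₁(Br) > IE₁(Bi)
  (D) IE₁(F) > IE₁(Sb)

The general trend: first ionisation energy increases across a period and decreases down a group.
(A) Mg (period 3, group 2) vs Al (period 3, group 13): the stated order contradicts the simple trend.
(B) H (period 1, group 1) vs Cs (period 6, group 1): the stated order agrees with the simple trend.
(C) Br (period 4, group 17) vs Bi (period 6, group 15): the stated order agrees with the simple trend.
(D) F (period 2, group 17) vs Sb (period 5, group 15): the stated order agrees with the simple trend.
The exception is (A): Al's single 3p electron is easier to remove than one from Mg's filled 3s².

(A)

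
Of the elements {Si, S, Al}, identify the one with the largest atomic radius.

Al is in period 3, group 13; Si is in period 3, group 14; S is in period 3, group 16.
Radius decreases left→right (rising Z_eff, same n) and increases top→bottom (higher n).
All lie in period 3, so atomic radius increases right to left.
The largest atomic radius among these belongs to Al.

Al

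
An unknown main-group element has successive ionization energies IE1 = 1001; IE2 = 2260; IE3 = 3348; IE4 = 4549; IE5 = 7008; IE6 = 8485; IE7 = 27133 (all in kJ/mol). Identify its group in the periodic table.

Group 16

Look for the largest jump between consecutive ionization energies: IE7/IE6 ≈ 3.2, far larger than any earlier ratio.
That jump marks the point where a core electron is being removed. So the atom has 6 valence electrons.
A main-group element with 6 valence electrons is in group 16.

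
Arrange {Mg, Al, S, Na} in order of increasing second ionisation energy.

Mg < Al < S < Na

The second ionization energy removes an electron from the +1 ion. For each element: Mg⁺ still has 1 valence electron; Al⁺ still has 2 valence electrons; S⁺ still has 5 valence electrons; Na⁺ is the bare [Ne] core.
Core electrons are held far more tightly than valence electrons, so Na tops the IE_2 order.
Valence configurations: Mg⁺ [Ne]3s¹, Al⁺ [Ne]3s², S⁺ [Ne]3s²3p³.
The numbers (kJ/mol): Mg 1451, Al 1817, S 2252, Na 4562.
Overall IE_2 order: Mg < Al < S < Na.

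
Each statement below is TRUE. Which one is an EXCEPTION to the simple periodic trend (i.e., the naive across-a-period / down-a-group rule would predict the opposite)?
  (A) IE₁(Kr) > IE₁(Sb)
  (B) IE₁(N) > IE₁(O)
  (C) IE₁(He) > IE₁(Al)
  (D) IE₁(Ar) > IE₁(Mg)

The general trend: first ionization energy increases across a period and decreases down a group.
(A) Kr (period 4, group 18) vs Sb (period 5, group 15): the stated order agrees with the simple trend.
(B) N (period 2, group 15) vs O (period 2, group 16): the stated order contradicts the simple trend.
(C) He (period 1, group 18) vs Al (period 3, group 13): the stated order agrees with the simple trend.
(D) Ar (period 3, group 18) vs Mg (period 3, group 2): the stated order agrees with the simple trend.
The exception is (B): pairing an electron in O's 2p⁴ costs repulsion energy, so O ionizes more easily than half-filled N (2p³).

(B)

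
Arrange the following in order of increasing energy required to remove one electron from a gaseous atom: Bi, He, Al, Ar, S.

Al < Bi < S < Ar < He

He is in period 1, group 18; Al is in period 3, group 13; S is in period 3, group 16; Ar is in period 3, group 18; Bi is in period 6, group 15.
IE₁ increases left→right with effective nuclear charge and decreases top→bottom as the valence shell moves farther out.
Neither a single period nor a single group — weigh both effects.
Bi > Al: period and group pull opposite ways; the across-period shift dominates (703 vs 578 kJ/mol).
S > Bi: relative to Bi, both the across-period and down-group shifts push S's first ionization energy up.
Ar > S: both are in period 3; the period trend gives Ar the larger value.
He > Ar: He sits above Ar in group 18, so the down-group effect alone puts He higher.
Approximate values (kJ/mol): He 2372, Al 578, S 1000, Ar 1521, Bi 703.
So from lowest to highest: Al < Bi < S < Ar < He.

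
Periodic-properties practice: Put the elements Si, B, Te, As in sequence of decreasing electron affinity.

Te, Si, As, B

B is in period 2, group 13; Si is in period 3, group 14; As is in period 4, group 15; Te is in period 5, group 16.
Atoms with high Z_eff and room in the valence shell (especially the halogens) have the most exothermic electron affinities.
A diagonal step moves right (one effect) and down (the opposite effect) at once.
As > B: the two effects oppose for this pair; the across-period effect wins (78 vs 27 kJ/mol).
Si > As: period and group pull opposite ways; the down-group shift dominates (134 vs 78 kJ/mol).
Te > Si: the two effects oppose for this pair; the across-period effect wins (190 vs 134 kJ/mol).
Approximate values (kJ/mol): B 27, Si 134, As 78, Te 190.
So from highest to lowest: Te > Si > As > B.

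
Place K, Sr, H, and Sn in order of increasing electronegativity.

K < Sr < Sn < H

H is in period 1, group 1; K is in period 4, group 1; Sr is in period 5, group 2; Sn is in period 5, group 14.
Electronegativity increases across a period and decreases down a group, tracking effective nuclear charge and atomic size.
Here both period and group differ, so the two effects have to be weighed against each other.
Sr > K: the two effects oppose for this pair; the across-period effect wins (0.95 vs 0.82).
Sn > Sr: both are in period 5; the period trend gives Sn the larger value.
H > Sn: period and group pull opposite ways; the down-group shift dominates (2.20 vs 1.96).
For reference (Pauling): H 2.20, K 0.82, Sr 0.95, Sn 1.96.
So from lowest to highest: K < Sr < Sn < H.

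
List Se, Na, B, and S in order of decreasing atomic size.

Na > Se > S > B

Moving right in a period, electrons are added to the same shell under a stronger nuclear pull, so atoms get smaller; moving down, a new shell is opened and atoms get larger.
These span different periods and groups, so the two trends combine.
S > B: the two effects oppose for this pair; the down-group effect wins (103 vs 85 pm).
Se > S: they share group 16; the group trend gives Se the larger value.
Na > Se: the two effects oppose for this pair; the across-period effect wins (155 vs 116 pm).
For reference (pm): B 85, Na 155, S 103, Se 116.
So from largest to smallest: Na > Se > S > B.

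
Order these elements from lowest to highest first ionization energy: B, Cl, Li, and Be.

Li is in period 2, group 1; Be is in period 2, group 2; B is in period 2, group 13; Cl is in period 3, group 17.
Across a period the outer electron is held more tightly (higher IE₁); down a group it sits in a higher shell, more shielded, and comes off more easily.
Neither a single period nor a single group — weigh both effects.
B > Li: both are in period 2; the period trend gives B the larger value.
Be > B: this pair runs against the simple trend — see the exception note.
Cl > Be: the two effects oppose for this pair; the across-period effect wins (1251 vs 900 kJ/mol).
Note the exception: Be has a higher first ionization energy than B, contrary to the simple trend — removing B's lone 2p electron is easier than breaking Be's filled 2s².
Approximate values (kJ/mol): Li 520, Be 900, B 801, Cl 1251.
So from lowest to highest: Li < B < Be < Cl.

Li < B < Be < Cl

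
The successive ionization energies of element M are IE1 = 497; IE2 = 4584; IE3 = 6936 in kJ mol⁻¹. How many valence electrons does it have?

1

Look for the largest jump between consecutive ionization energies: IE2/IE1 ≈ 9.2, far larger than any earlier ratio.
That jump marks the point where a core electron is being removed. So the atom has 1 valence electron.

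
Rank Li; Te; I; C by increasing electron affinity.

Li, C, Te, I

Li is in period 2, group 1; C is in period 2, group 14; Te is in period 5, group 16; I is in period 5, group 17.
Adding an electron releases more energy for atoms nearer the top right (short of the noble gases).
These span different periods and groups, so the two trends combine.
C > Li: both are in period 2; the period trend gives C the larger value.
Te > C: the two effects oppose for this pair; the across-period effect wins (190 vs 122 kJ/mol).
I > Te: I lies to the right of Te in period 5, so the across-period effect alone puts I higher.
Approximate values (kJ/mol): Li 60, C 122, Te 190, I 295.
So from lowest to highest: Li < C < Te < I.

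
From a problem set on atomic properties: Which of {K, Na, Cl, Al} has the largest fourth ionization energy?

Consider each +3 ion: K³⁺ is already 2 electrons into the core; Na³⁺ is already 2 electrons into the core; Cl³⁺ still has 4 valence electrons; Al³⁺ is the bare [Ne] core.
Core electrons are held far more tightly than valence electrons, so K, Na and Al top the IE_4 order.
Tabulated IE_4 (kJ/mol): K 5877, Na 9543, Cl 5159, Al 11577.
Putting it together, IE_4: Cl < K < Na < Al.

Al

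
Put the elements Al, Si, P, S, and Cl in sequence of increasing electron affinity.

Adding an electron releases more energy for atoms nearer the top right (short of the noble gases).
All lie in period 3; the across-period trend (electron affinity increases left to right) applies, with the exception below.
Note the exception: Si has a higher electron affinity than P, contrary to the simple trend — adding an electron to P's half-filled 3p³ is unfavourable, so Si (3p²) has the more exothermic EA.
Tabulated electron affinity (kJ/mol): Al 42, Si 134, P 72, S 200, Cl 349.
So from lowest to highest: Al < P < Si < S < Cl.

Al < P < Si < S < Cl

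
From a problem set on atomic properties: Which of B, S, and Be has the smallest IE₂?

The second ionization energy removes an electron from the +1 ion. For each element: B⁺ still has 2 valence electrons; S⁺ still has 5 valence electrons; Be⁺ still has 1 valence electron.
All are still removing valence electrons, so compare the +1 ions as you would atoms: IE_2 generally rises across a period (higher Z_eff) and falls down a group (larger shell), subject to the usual subshell exceptions.
Valence configurations: B⁺ [He]2s², S⁺ [Ne]3s²3p³, Be⁺ [He]2s¹.
Approximate IE_2 values (kJ/mol): B 2427, S 2252, Be 1757.
Overall IE_2 order: Be < S < B.

Be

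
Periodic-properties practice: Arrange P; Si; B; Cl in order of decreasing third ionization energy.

After 2 electrons have been removed, what remains? P²⁺ still has 3 valence electrons; Si²⁺ still has 2 valence electrons; B²⁺ still has 1 valence electron; Cl²⁺ still has 5 valence electrons.
All are still removing valence electrons, so compare the +2 ions as you would atoms: IE_3 generally rises across a period (higher Z_eff) and falls down a group (larger shell), subject to the usual subshell exceptions.
Valence configurations: P²⁺ [Ne]3s²3p¹, Si²⁺ [Ne]3s², B²⁺ [He]2s¹, Cl²⁺ [Ne]3s²3p³.
P²⁺ loses a lone 3p electron whereas Si²⁺ must break into a filled 3s² pair, so IE_3(Si) > IE_3(P) even though P has the higher nuclear charge.
Approximate IE_3 values (kJ/mol): P 2914, Si 3232, B 3660, Cl 3822.
So the third ionization energies run P < Si < B < Cl.

Cl > B > Si > P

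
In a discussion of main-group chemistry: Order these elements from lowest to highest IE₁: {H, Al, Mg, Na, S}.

Na < Al < Mg < S < H

IE₁ increases left→right with effective nuclear charge and decreases top→bottom as the valence shell moves farther out.
Here both period and group differ, so the two effects have to be weighed against each other.
Al > Na: Al lies to the right of Na in period 3, so the across-period effect alone puts Al higher.
Mg > Al: this pair runs against the simple trend — see the exception note.
S > Mg: S lies to the right of Mg in period 3, so the across-period effect alone puts S higher.
H > S: the two effects oppose for this pair; the down-group effect wins (1312 vs 1000 kJ/mol).
Note the exception: Mg has a higher first ionization energy than Al, contrary to the simple trend — Al's single 3p electron is easier to remove than one from Mg's filled 3s².
Tabulated first ionization energy (kJ/mol): H 1312, Na 496, Mg 738, Al 578, S 1000.
So from lowest to highest: Na < Al < Mg < S < H.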